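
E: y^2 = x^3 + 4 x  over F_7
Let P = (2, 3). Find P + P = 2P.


Doubling: s = (3 x1^2 + a) / (2 y1)
s = (3*2^2 + 4) / (2*3) mod 7 = 5
x3 = s^2 - 2 x1 mod 7 = 5^2 - 2*2 = 0
y3 = s (x1 - x3) - y1 mod 7 = 5 * (2 - 0) - 3 = 0

2P = (0, 0)


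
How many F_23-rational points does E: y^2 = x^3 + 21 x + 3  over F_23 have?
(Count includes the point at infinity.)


For each x in F_23, count y with y^2 = x^3 + 21 x + 3 mod 23:
  x = 0: RHS = 3, y in [7, 16]  -> 2 point(s)
  x = 1: RHS = 2, y in [5, 18]  -> 2 point(s)
  x = 3: RHS = 1, y in [1, 22]  -> 2 point(s)
  x = 4: RHS = 13, y in [6, 17]  -> 2 point(s)
  x = 5: RHS = 3, y in [7, 16]  -> 2 point(s)
  x = 6: RHS = 0, y in [0]  -> 1 point(s)
  x = 8: RHS = 16, y in [4, 19]  -> 2 point(s)
  x = 9: RHS = 1, y in [1, 22]  -> 2 point(s)
  x = 11: RHS = 1, y in [1, 22]  -> 2 point(s)
  x = 13: RHS = 12, y in [9, 14]  -> 2 point(s)
  x = 15: RHS = 13, y in [6, 17]  -> 2 point(s)
  x = 17: RHS = 6, y in [11, 12]  -> 2 point(s)
  x = 18: RHS = 3, y in [7, 16]  -> 2 point(s)
  x = 19: RHS = 16, y in [4, 19]  -> 2 point(s)
  x = 22: RHS = 4, y in [2, 21]  -> 2 point(s)
Affine points: 29. Add the point at infinity: total = 30.

#E(F_23) = 30


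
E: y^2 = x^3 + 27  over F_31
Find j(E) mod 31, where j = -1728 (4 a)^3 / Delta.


Delta = -16(4 a^3 + 27 b^2) mod 31 = 1
-1728 * (4 a)^3 = -1728 * (4*0)^3 mod 31 = 0
j = 0 * 1^(-1) mod 31 = 0

j = 0 (mod 31)


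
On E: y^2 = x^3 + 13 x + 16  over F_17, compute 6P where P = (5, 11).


k = 6 = 110_2 (binary, LSB first: 011)
Double-and-add from P = (5, 11):
  bit 0 = 0: acc unchanged = O
  bit 1 = 1: acc = O + (6, 2) = (6, 2)
  bit 2 = 1: acc = (6, 2) + (1, 9) = (14, 16)

6P = (14, 16)


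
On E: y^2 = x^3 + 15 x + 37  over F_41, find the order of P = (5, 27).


Compute successive multiples of P until we hit O:
  1P = (5, 27)
  2P = (11, 4)
  3P = (34, 9)
  4P = (35, 10)
  5P = (0, 18)
  6P = (13, 16)
  7P = (14, 11)
  8P = (12, 31)
  ... (continuing to 37P)
  37P = O

ord(P) = 37


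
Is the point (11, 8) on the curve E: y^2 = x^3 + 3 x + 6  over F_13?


Check whether y^2 = x^3 + 3 x + 6 (mod 13) for (x, y) = (11, 8).
LHS: y^2 = 8^2 mod 13 = 12
RHS: x^3 + 3 x + 6 = 11^3 + 3*11 + 6 mod 13 = 5
LHS != RHS

No, not on the curve


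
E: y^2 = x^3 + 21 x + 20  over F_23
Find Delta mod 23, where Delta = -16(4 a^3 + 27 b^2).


4 a^3 + 27 b^2 = 4*21^3 + 27*20^2 = 37044 + 10800 = 47844
Delta = -16 * (47844) = -765504
Delta mod 23 = 5

Delta = 5 (mod 23)


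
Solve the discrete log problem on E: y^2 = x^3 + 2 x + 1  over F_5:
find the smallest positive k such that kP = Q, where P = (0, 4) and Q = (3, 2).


Enumerate multiples of P until we hit Q = (3, 2):
  1P = (0, 4)
  2P = (1, 2)
  3P = (3, 2)
Match found at i = 3.

k = 3


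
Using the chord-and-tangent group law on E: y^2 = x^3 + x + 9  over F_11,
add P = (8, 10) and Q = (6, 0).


P != Q, so use the chord formula.
s = (y2 - y1) / (x2 - x1) = (1) / (9) mod 11 = 5
x3 = s^2 - x1 - x2 mod 11 = 5^2 - 8 - 6 = 0
y3 = s (x1 - x3) - y1 mod 11 = 5 * (8 - 0) - 10 = 8

P + Q = (0, 8)


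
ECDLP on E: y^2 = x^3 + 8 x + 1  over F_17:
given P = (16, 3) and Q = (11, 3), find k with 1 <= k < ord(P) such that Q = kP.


Enumerate multiples of P until we hit Q = (11, 3):
  1P = (16, 3)
  2P = (3, 1)
  3P = (11, 3)
Match found at i = 3.

k = 3


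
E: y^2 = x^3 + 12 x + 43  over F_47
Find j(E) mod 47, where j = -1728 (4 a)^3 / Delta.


Delta = -16(4 a^3 + 27 b^2) mod 47 = 43
-1728 * (4 a)^3 = -1728 * (4*12)^3 mod 47 = 11
j = 11 * 43^(-1) mod 47 = 9

j = 9 (mod 47)


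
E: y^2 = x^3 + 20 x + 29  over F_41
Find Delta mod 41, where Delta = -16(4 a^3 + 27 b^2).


4 a^3 + 27 b^2 = 4*20^3 + 27*29^2 = 32000 + 22707 = 54707
Delta = -16 * (54707) = -875312
Delta mod 41 = 38

Delta = 38 (mod 41)


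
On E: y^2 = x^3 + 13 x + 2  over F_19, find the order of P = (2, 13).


Compute successive multiples of P until we hit O:
  1P = (2, 13)
  2P = (1, 15)
  3P = (1, 4)
  4P = (2, 6)
  5P = O

ord(P) = 5


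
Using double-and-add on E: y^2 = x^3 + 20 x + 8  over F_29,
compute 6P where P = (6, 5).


k = 6 = 110_2 (binary, LSB first: 011)
Double-and-add from P = (6, 5):
  bit 0 = 0: acc unchanged = O
  bit 1 = 1: acc = O + (8, 10) = (8, 10)
  bit 2 = 1: acc = (8, 10) + (14, 25) = (6, 24)

6P = (6, 24)


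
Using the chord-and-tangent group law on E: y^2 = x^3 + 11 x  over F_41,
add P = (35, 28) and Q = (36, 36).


P != Q, so use the chord formula.
s = (y2 - y1) / (x2 - x1) = (8) / (1) mod 41 = 8
x3 = s^2 - x1 - x2 mod 41 = 8^2 - 35 - 36 = 34
y3 = s (x1 - x3) - y1 mod 41 = 8 * (35 - 34) - 28 = 21

P + Q = (34, 21)


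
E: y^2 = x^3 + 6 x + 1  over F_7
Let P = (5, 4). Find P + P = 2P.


Doubling: s = (3 x1^2 + a) / (2 y1)
s = (3*5^2 + 6) / (2*4) mod 7 = 4
x3 = s^2 - 2 x1 mod 7 = 4^2 - 2*5 = 6
y3 = s (x1 - x3) - y1 mod 7 = 4 * (5 - 6) - 4 = 6

2P = (6, 6)


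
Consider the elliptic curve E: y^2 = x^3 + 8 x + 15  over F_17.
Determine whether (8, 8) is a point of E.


Check whether y^2 = x^3 + 8 x + 15 (mod 17) for (x, y) = (8, 8).
LHS: y^2 = 8^2 mod 17 = 13
RHS: x^3 + 8 x + 15 = 8^3 + 8*8 + 15 mod 17 = 13
LHS = RHS

Yes, on the curve


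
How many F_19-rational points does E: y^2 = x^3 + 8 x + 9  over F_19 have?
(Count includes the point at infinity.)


For each x in F_19, count y with y^2 = x^3 + 8 x + 9 mod 19:
  x = 0: RHS = 9, y in [3, 16]  -> 2 point(s)
  x = 6: RHS = 7, y in [8, 11]  -> 2 point(s)
  x = 7: RHS = 9, y in [3, 16]  -> 2 point(s)
  x = 10: RHS = 6, y in [5, 14]  -> 2 point(s)
  x = 12: RHS = 9, y in [3, 16]  -> 2 point(s)
  x = 13: RHS = 11, y in [7, 12]  -> 2 point(s)
  x = 17: RHS = 4, y in [2, 17]  -> 2 point(s)
  x = 18: RHS = 0, y in [0]  -> 1 point(s)
Affine points: 15. Add the point at infinity: total = 16.

#E(F_19) = 16


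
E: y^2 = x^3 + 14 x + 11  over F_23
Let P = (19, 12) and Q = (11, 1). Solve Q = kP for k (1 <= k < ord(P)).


Enumerate multiples of P until we hit Q = (11, 1):
  1P = (19, 12)
  2P = (11, 1)
Match found at i = 2.

k = 2


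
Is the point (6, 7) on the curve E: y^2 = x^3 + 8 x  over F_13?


Check whether y^2 = x^3 + 8 x + 0 (mod 13) for (x, y) = (6, 7).
LHS: y^2 = 7^2 mod 13 = 10
RHS: x^3 + 8 x + 0 = 6^3 + 8*6 + 0 mod 13 = 4
LHS != RHS

No, not on the curve


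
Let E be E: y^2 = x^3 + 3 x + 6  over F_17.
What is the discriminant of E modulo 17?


4 a^3 + 27 b^2 = 4*3^3 + 27*6^2 = 108 + 972 = 1080
Delta = -16 * (1080) = -17280
Delta mod 17 = 9

Delta = 9 (mod 17)


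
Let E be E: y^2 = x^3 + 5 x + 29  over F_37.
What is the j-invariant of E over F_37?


Delta = -16(4 a^3 + 27 b^2) mod 37 = 20
-1728 * (4 a)^3 = -1728 * (4*5)^3 mod 37 = 14
j = 14 * 20^(-1) mod 37 = 34

j = 34 (mod 37)


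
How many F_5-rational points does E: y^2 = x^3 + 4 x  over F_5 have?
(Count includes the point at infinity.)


For each x in F_5, count y with y^2 = x^3 + 4 x + 0 mod 5:
  x = 0: RHS = 0, y in [0]  -> 1 point(s)
  x = 1: RHS = 0, y in [0]  -> 1 point(s)
  x = 2: RHS = 1, y in [1, 4]  -> 2 point(s)
  x = 3: RHS = 4, y in [2, 3]  -> 2 point(s)
  x = 4: RHS = 0, y in [0]  -> 1 point(s)
Affine points: 7. Add the point at infinity: total = 8.

#E(F_5) = 8


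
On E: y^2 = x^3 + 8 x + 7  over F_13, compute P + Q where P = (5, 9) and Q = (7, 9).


P != Q, so use the chord formula.
s = (y2 - y1) / (x2 - x1) = (0) / (2) mod 13 = 0
x3 = s^2 - x1 - x2 mod 13 = 0^2 - 5 - 7 = 1
y3 = s (x1 - x3) - y1 mod 13 = 0 * (5 - 1) - 9 = 4

P + Q = (1, 4)


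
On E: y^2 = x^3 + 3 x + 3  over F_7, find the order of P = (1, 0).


Compute successive multiples of P until we hit O:
  1P = (1, 0)
  2P = O

ord(P) = 2


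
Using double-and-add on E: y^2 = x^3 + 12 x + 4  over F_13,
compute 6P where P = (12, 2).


k = 6 = 110_2 (binary, LSB first: 011)
Double-and-add from P = (12, 2):
  bit 0 = 0: acc unchanged = O
  bit 1 = 1: acc = O + (12, 11) = (12, 11)
  bit 2 = 1: acc = (12, 11) + (12, 2) = O

6P = O


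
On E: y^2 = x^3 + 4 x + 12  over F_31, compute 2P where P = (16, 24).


Doubling: s = (3 x1^2 + a) / (2 y1)
s = (3*16^2 + 4) / (2*24) mod 31 = 29
x3 = s^2 - 2 x1 mod 31 = 29^2 - 2*16 = 3
y3 = s (x1 - x3) - y1 mod 31 = 29 * (16 - 3) - 24 = 12

2P = (3, 12)


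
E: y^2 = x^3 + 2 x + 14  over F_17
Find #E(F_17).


For each x in F_17, count y with y^2 = x^3 + 2 x + 14 mod 17:
  x = 1: RHS = 0, y in [0]  -> 1 point(s)
  x = 2: RHS = 9, y in [3, 14]  -> 2 point(s)
  x = 3: RHS = 13, y in [8, 9]  -> 2 point(s)
  x = 4: RHS = 1, y in [1, 16]  -> 2 point(s)
  x = 5: RHS = 13, y in [8, 9]  -> 2 point(s)
  x = 6: RHS = 4, y in [2, 15]  -> 2 point(s)
  x = 8: RHS = 15, y in [7, 10]  -> 2 point(s)
  x = 9: RHS = 13, y in [8, 9]  -> 2 point(s)
  x = 12: RHS = 15, y in [7, 10]  -> 2 point(s)
  x = 14: RHS = 15, y in [7, 10]  -> 2 point(s)
  x = 15: RHS = 2, y in [6, 11]  -> 2 point(s)
Affine points: 21. Add the point at infinity: total = 22.

#E(F_17) = 22


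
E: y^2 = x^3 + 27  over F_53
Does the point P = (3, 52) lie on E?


Check whether y^2 = x^3 + 0 x + 27 (mod 53) for (x, y) = (3, 52).
LHS: y^2 = 52^2 mod 53 = 1
RHS: x^3 + 0 x + 27 = 3^3 + 0*3 + 27 mod 53 = 1
LHS = RHS

Yes, on the curve


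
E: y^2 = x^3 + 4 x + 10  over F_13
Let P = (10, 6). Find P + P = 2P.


Doubling: s = (3 x1^2 + a) / (2 y1)
s = (3*10^2 + 4) / (2*6) mod 13 = 8
x3 = s^2 - 2 x1 mod 13 = 8^2 - 2*10 = 5
y3 = s (x1 - x3) - y1 mod 13 = 8 * (10 - 5) - 6 = 8

2P = (5, 8)


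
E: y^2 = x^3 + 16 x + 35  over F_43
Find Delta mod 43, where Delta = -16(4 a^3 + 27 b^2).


4 a^3 + 27 b^2 = 4*16^3 + 27*35^2 = 16384 + 33075 = 49459
Delta = -16 * (49459) = -791344
Delta mod 43 = 28

Delta = 28 (mod 43)


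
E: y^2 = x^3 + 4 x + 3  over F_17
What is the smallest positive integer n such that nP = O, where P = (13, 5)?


Compute successive multiples of P until we hit O:
  1P = (13, 5)
  2P = (16, 10)
  3P = (4, 10)
  4P = (15, 15)
  5P = (14, 7)
  6P = (11, 16)
  7P = (2, 11)
  8P = (3, 5)
  ... (continuing to 20P)
  20P = O

ord(P) = 20


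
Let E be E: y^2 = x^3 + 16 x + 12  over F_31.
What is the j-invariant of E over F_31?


Delta = -16(4 a^3 + 27 b^2) mod 31 = 1
-1728 * (4 a)^3 = -1728 * (4*16)^3 mod 31 = 2
j = 2 * 1^(-1) mod 31 = 2

j = 2 (mod 31)


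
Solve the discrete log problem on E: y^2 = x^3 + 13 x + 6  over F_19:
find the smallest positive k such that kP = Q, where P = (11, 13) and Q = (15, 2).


Enumerate multiples of P until we hit Q = (15, 2):
  1P = (11, 13)
  2P = (14, 5)
  3P = (18, 12)
  4P = (16, 4)
  5P = (15, 17)
  6P = (13, 4)
  7P = (1, 18)
  8P = (12, 16)
  9P = (5, 5)
  10P = (9, 15)
  11P = (0, 14)
  12P = (0, 5)
  13P = (9, 4)
  14P = (5, 14)
  15P = (12, 3)
  16P = (1, 1)
  17P = (13, 15)
  18P = (15, 2)
Match found at i = 18.

k = 18


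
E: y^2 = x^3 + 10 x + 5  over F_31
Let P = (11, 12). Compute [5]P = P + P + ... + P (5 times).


k = 5 = 101_2 (binary, LSB first: 101)
Double-and-add from P = (11, 12):
  bit 0 = 1: acc = O + (11, 12) = (11, 12)
  bit 1 = 0: acc unchanged = (11, 12)
  bit 2 = 1: acc = (11, 12) + (10, 19) = (28, 14)

5P = (28, 14)


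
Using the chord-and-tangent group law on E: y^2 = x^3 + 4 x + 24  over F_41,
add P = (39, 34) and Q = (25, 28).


P != Q, so use the chord formula.
s = (y2 - y1) / (x2 - x1) = (35) / (27) mod 41 = 18
x3 = s^2 - x1 - x2 mod 41 = 18^2 - 39 - 25 = 14
y3 = s (x1 - x3) - y1 mod 41 = 18 * (39 - 14) - 34 = 6

P + Q = (14, 6)


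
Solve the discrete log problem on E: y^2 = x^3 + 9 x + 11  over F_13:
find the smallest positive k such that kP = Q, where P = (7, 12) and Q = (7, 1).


Enumerate multiples of P until we hit Q = (7, 1):
  1P = (7, 12)
  2P = (12, 1)
  3P = (3, 0)
  4P = (12, 12)
  5P = (7, 1)
Match found at i = 5.

k = 5


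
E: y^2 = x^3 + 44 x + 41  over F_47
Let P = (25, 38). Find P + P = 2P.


Doubling: s = (3 x1^2 + a) / (2 y1)
s = (3*25^2 + 44) / (2*38) mod 47 = 37
x3 = s^2 - 2 x1 mod 47 = 37^2 - 2*25 = 3
y3 = s (x1 - x3) - y1 mod 47 = 37 * (25 - 3) - 38 = 24

2P = (3, 24)


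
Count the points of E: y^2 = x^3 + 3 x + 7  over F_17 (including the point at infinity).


For each x in F_17, count y with y^2 = x^3 + 3 x + 7 mod 17:
  x = 2: RHS = 4, y in [2, 15]  -> 2 point(s)
  x = 3: RHS = 9, y in [3, 14]  -> 2 point(s)
  x = 4: RHS = 15, y in [7, 10]  -> 2 point(s)
  x = 8: RHS = 16, y in [4, 13]  -> 2 point(s)
  x = 9: RHS = 15, y in [7, 10]  -> 2 point(s)
  x = 10: RHS = 0, y in [0]  -> 1 point(s)
  x = 13: RHS = 16, y in [4, 13]  -> 2 point(s)
Affine points: 13. Add the point at infinity: total = 14.

#E(F_17) = 14


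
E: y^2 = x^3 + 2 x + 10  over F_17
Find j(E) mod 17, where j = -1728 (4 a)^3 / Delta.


Delta = -16(4 a^3 + 27 b^2) mod 17 = 12
-1728 * (4 a)^3 = -1728 * (4*2)^3 mod 17 = 12
j = 12 * 12^(-1) mod 17 = 1

j = 1 (mod 17)


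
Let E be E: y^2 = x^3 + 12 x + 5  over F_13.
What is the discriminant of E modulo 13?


4 a^3 + 27 b^2 = 4*12^3 + 27*5^2 = 6912 + 675 = 7587
Delta = -16 * (7587) = -121392
Delta mod 13 = 2

Delta = 2 (mod 13)


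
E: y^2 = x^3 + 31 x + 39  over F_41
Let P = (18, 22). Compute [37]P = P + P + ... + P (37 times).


k = 37 = 100101_2 (binary, LSB first: 101001)
Double-and-add from P = (18, 22):
  bit 0 = 1: acc = O + (18, 22) = (18, 22)
  bit 1 = 0: acc unchanged = (18, 22)
  bit 2 = 1: acc = (18, 22) + (6, 20) = (25, 11)
  bit 3 = 0: acc unchanged = (25, 11)
  bit 4 = 0: acc unchanged = (25, 11)
  bit 5 = 1: acc = (25, 11) + (8, 26) = (18, 19)

37P = (18, 19)


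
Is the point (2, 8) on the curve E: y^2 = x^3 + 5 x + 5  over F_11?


Check whether y^2 = x^3 + 5 x + 5 (mod 11) for (x, y) = (2, 8).
LHS: y^2 = 8^2 mod 11 = 9
RHS: x^3 + 5 x + 5 = 2^3 + 5*2 + 5 mod 11 = 1
LHS != RHS

No, not on the curve


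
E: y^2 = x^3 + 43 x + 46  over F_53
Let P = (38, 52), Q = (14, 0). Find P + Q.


P != Q, so use the chord formula.
s = (y2 - y1) / (x2 - x1) = (1) / (29) mod 53 = 11
x3 = s^2 - x1 - x2 mod 53 = 11^2 - 38 - 14 = 16
y3 = s (x1 - x3) - y1 mod 53 = 11 * (38 - 16) - 52 = 31

P + Q = (16, 31)


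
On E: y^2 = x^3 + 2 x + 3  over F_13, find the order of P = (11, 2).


Compute successive multiples of P until we hit O:
  1P = (11, 2)
  2P = (0, 4)
  3P = (3, 6)
  4P = (9, 10)
  5P = (9, 3)
  6P = (3, 7)
  7P = (0, 9)
  8P = (11, 11)
  ... (continuing to 9P)
  9P = O

ord(P) = 9


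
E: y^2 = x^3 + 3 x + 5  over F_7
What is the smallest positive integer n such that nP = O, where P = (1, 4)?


Compute successive multiples of P until we hit O:
  1P = (1, 4)
  2P = (6, 1)
  3P = (4, 2)
  4P = (4, 5)
  5P = (6, 6)
  6P = (1, 3)
  7P = O

ord(P) = 7


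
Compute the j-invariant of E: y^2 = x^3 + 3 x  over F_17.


Delta = -16(4 a^3 + 27 b^2) mod 17 = 6
-1728 * (4 a)^3 = -1728 * (4*3)^3 mod 17 = 15
j = 15 * 6^(-1) mod 17 = 11

j = 11 (mod 17)


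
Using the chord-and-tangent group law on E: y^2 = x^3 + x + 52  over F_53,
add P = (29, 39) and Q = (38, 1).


P != Q, so use the chord formula.
s = (y2 - y1) / (x2 - x1) = (15) / (9) mod 53 = 37
x3 = s^2 - x1 - x2 mod 53 = 37^2 - 29 - 38 = 30
y3 = s (x1 - x3) - y1 mod 53 = 37 * (29 - 30) - 39 = 30

P + Q = (30, 30)


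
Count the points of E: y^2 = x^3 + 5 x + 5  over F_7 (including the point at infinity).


For each x in F_7, count y with y^2 = x^3 + 5 x + 5 mod 7:
  x = 1: RHS = 4, y in [2, 5]  -> 2 point(s)
  x = 2: RHS = 2, y in [3, 4]  -> 2 point(s)
  x = 5: RHS = 1, y in [1, 6]  -> 2 point(s)
Affine points: 6. Add the point at infinity: total = 7.

#E(F_7) = 7


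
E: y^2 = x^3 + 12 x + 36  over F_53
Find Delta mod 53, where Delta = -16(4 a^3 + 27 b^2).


4 a^3 + 27 b^2 = 4*12^3 + 27*36^2 = 6912 + 34992 = 41904
Delta = -16 * (41904) = -670464
Delta mod 53 = 39

Delta = 39 (mod 53)


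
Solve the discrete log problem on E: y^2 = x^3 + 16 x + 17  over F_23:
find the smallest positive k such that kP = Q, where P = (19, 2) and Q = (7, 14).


Enumerate multiples of P until we hit Q = (7, 14):
  1P = (19, 2)
  2P = (11, 11)
  3P = (9, 4)
  4P = (7, 14)
Match found at i = 4.

k = 4


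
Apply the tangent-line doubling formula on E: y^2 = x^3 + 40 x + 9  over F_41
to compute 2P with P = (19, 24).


Doubling: s = (3 x1^2 + a) / (2 y1)
s = (3*19^2 + 40) / (2*24) mod 41 = 14
x3 = s^2 - 2 x1 mod 41 = 14^2 - 2*19 = 35
y3 = s (x1 - x3) - y1 mod 41 = 14 * (19 - 35) - 24 = 39

2P = (35, 39)


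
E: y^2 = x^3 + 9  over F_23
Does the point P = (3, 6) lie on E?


Check whether y^2 = x^3 + 0 x + 9 (mod 23) for (x, y) = (3, 6).
LHS: y^2 = 6^2 mod 23 = 13
RHS: x^3 + 0 x + 9 = 3^3 + 0*3 + 9 mod 23 = 13
LHS = RHS

Yes, on the curve


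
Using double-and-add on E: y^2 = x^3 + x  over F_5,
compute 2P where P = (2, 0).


k = 2 = 10_2 (binary, LSB first: 01)
Double-and-add from P = (2, 0):
  bit 0 = 0: acc unchanged = O
  bit 1 = 1: acc = O + O = O

2P = O


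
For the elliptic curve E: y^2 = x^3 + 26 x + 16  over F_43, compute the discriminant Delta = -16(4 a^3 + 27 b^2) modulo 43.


4 a^3 + 27 b^2 = 4*26^3 + 27*16^2 = 70304 + 6912 = 77216
Delta = -16 * (77216) = -1235456
Delta mod 43 = 20

Delta = 20 (mod 43)


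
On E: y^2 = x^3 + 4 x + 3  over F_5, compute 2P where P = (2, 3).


Doubling: s = (3 x1^2 + a) / (2 y1)
s = (3*2^2 + 4) / (2*3) mod 5 = 1
x3 = s^2 - 2 x1 mod 5 = 1^2 - 2*2 = 2
y3 = s (x1 - x3) - y1 mod 5 = 1 * (2 - 2) - 3 = 2

2P = (2, 2)


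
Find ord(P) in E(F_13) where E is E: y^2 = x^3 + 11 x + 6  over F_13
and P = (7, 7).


Compute successive multiples of P until we hit O:
  1P = (7, 7)
  2P = (3, 1)
  3P = (2, 7)
  4P = (4, 6)
  5P = (5, 11)
  6P = (5, 2)
  7P = (4, 7)
  8P = (2, 6)
  ... (continuing to 11P)
  11P = O

ord(P) = 11


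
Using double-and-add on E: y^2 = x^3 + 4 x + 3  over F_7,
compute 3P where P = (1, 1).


k = 3 = 11_2 (binary, LSB first: 11)
Double-and-add from P = (1, 1):
  bit 0 = 1: acc = O + (1, 1) = (1, 1)
  bit 1 = 1: acc = (1, 1) + (5, 6) = (3, 0)

3P = (3, 0)


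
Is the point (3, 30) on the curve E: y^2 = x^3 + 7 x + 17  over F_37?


Check whether y^2 = x^3 + 7 x + 17 (mod 37) for (x, y) = (3, 30).
LHS: y^2 = 30^2 mod 37 = 12
RHS: x^3 + 7 x + 17 = 3^3 + 7*3 + 17 mod 37 = 28
LHS != RHS

No, not on the curve


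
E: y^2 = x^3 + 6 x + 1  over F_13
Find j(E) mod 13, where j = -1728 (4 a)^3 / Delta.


Delta = -16(4 a^3 + 27 b^2) mod 13 = 5
-1728 * (4 a)^3 = -1728 * (4*6)^3 mod 13 = 5
j = 5 * 5^(-1) mod 13 = 1

j = 1 (mod 13)


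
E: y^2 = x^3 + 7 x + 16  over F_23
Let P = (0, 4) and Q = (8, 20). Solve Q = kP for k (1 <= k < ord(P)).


Enumerate multiples of P until we hit Q = (8, 20):
  1P = (0, 4)
  2P = (4, 4)
  3P = (19, 19)
  4P = (8, 3)
  5P = (1, 22)
  6P = (1, 1)
  7P = (8, 20)
Match found at i = 7.

k = 7


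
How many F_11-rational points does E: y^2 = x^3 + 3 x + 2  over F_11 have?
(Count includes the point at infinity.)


For each x in F_11, count y with y^2 = x^3 + 3 x + 2 mod 11:
  x = 2: RHS = 5, y in [4, 7]  -> 2 point(s)
  x = 3: RHS = 5, y in [4, 7]  -> 2 point(s)
  x = 4: RHS = 1, y in [1, 10]  -> 2 point(s)
  x = 6: RHS = 5, y in [4, 7]  -> 2 point(s)
  x = 7: RHS = 3, y in [5, 6]  -> 2 point(s)
  x = 10: RHS = 9, y in [3, 8]  -> 2 point(s)
Affine points: 12. Add the point at infinity: total = 13.

#E(F_11) = 13


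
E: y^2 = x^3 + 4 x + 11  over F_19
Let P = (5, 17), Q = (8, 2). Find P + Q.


P != Q, so use the chord formula.
s = (y2 - y1) / (x2 - x1) = (4) / (3) mod 19 = 14
x3 = s^2 - x1 - x2 mod 19 = 14^2 - 5 - 8 = 12
y3 = s (x1 - x3) - y1 mod 19 = 14 * (5 - 12) - 17 = 18

P + Q = (12, 18)


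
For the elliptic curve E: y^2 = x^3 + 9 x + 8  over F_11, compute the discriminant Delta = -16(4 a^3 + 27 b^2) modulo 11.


4 a^3 + 27 b^2 = 4*9^3 + 27*8^2 = 2916 + 1728 = 4644
Delta = -16 * (4644) = -74304
Delta mod 11 = 1

Delta = 1 (mod 11)


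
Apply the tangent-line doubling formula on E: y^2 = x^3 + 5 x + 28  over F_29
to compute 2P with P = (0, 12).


Doubling: s = (3 x1^2 + a) / (2 y1)
s = (3*0^2 + 5) / (2*12) mod 29 = 28
x3 = s^2 - 2 x1 mod 29 = 28^2 - 2*0 = 1
y3 = s (x1 - x3) - y1 mod 29 = 28 * (0 - 1) - 12 = 18

2P = (1, 18)


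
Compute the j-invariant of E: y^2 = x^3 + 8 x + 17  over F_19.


Delta = -16(4 a^3 + 27 b^2) mod 19 = 8
-1728 * (4 a)^3 = -1728 * (4*8)^3 mod 19 = 12
j = 12 * 8^(-1) mod 19 = 11

j = 11 (mod 19)


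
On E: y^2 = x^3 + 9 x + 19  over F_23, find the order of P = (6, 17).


Compute successive multiples of P until we hit O:
  1P = (6, 17)
  2P = (4, 21)
  3P = (17, 5)
  4P = (1, 11)
  5P = (11, 0)
  6P = (1, 12)
  7P = (17, 18)
  8P = (4, 2)
  ... (continuing to 10P)
  10P = O

ord(P) = 10


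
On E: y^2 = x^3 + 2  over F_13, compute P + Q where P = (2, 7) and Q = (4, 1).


P != Q, so use the chord formula.
s = (y2 - y1) / (x2 - x1) = (7) / (2) mod 13 = 10
x3 = s^2 - x1 - x2 mod 13 = 10^2 - 2 - 4 = 3
y3 = s (x1 - x3) - y1 mod 13 = 10 * (2 - 3) - 7 = 9

P + Q = (3, 9)


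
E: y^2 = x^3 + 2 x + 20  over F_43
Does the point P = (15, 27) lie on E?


Check whether y^2 = x^3 + 2 x + 20 (mod 43) for (x, y) = (15, 27).
LHS: y^2 = 27^2 mod 43 = 41
RHS: x^3 + 2 x + 20 = 15^3 + 2*15 + 20 mod 43 = 28
LHS != RHS

No, not on the curve


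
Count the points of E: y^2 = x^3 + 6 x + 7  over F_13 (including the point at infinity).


For each x in F_13, count y with y^2 = x^3 + 6 x + 7 mod 13:
  x = 1: RHS = 1, y in [1, 12]  -> 2 point(s)
  x = 2: RHS = 1, y in [1, 12]  -> 2 point(s)
  x = 3: RHS = 0, y in [0]  -> 1 point(s)
  x = 4: RHS = 4, y in [2, 11]  -> 2 point(s)
  x = 6: RHS = 12, y in [5, 8]  -> 2 point(s)
  x = 9: RHS = 10, y in [6, 7]  -> 2 point(s)
  x = 10: RHS = 1, y in [1, 12]  -> 2 point(s)
  x = 11: RHS = 0, y in [0]  -> 1 point(s)
  x = 12: RHS = 0, y in [0]  -> 1 point(s)
Affine points: 15. Add the point at infinity: total = 16.

#E(F_13) = 16


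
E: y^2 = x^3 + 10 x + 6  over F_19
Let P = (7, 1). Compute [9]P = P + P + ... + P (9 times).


k = 9 = 1001_2 (binary, LSB first: 1001)
Double-and-add from P = (7, 1):
  bit 0 = 1: acc = O + (7, 1) = (7, 1)
  bit 1 = 0: acc unchanged = (7, 1)
  bit 2 = 0: acc unchanged = (7, 1)
  bit 3 = 1: acc = (7, 1) + (6, 4) = (15, 4)

9P = (15, 4)


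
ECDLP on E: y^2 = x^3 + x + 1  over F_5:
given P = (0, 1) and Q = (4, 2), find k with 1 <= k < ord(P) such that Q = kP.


Enumerate multiples of P until we hit Q = (4, 2):
  1P = (0, 1)
  2P = (4, 2)
Match found at i = 2.

k = 2


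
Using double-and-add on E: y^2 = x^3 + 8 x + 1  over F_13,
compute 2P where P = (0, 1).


k = 2 = 10_2 (binary, LSB first: 01)
Double-and-add from P = (0, 1):
  bit 0 = 0: acc unchanged = O
  bit 1 = 1: acc = O + (3, 0) = (3, 0)

2P = (3, 0)


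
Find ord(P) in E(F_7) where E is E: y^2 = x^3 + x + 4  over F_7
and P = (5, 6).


Compute successive multiples of P until we hit O:
  1P = (5, 6)
  2P = (6, 4)
  3P = (0, 5)
  4P = (4, 4)
  5P = (2, 0)
  6P = (4, 3)
  7P = (0, 2)
  8P = (6, 3)
  ... (continuing to 10P)
  10P = O

ord(P) = 10


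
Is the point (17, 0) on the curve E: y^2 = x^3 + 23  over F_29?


Check whether y^2 = x^3 + 0 x + 23 (mod 29) for (x, y) = (17, 0).
LHS: y^2 = 0^2 mod 29 = 0
RHS: x^3 + 0 x + 23 = 17^3 + 0*17 + 23 mod 29 = 6
LHS != RHS

No, not on the curve


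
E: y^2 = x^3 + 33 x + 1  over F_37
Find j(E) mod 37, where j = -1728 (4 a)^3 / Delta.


Delta = -16(4 a^3 + 27 b^2) mod 37 = 1
-1728 * (4 a)^3 = -1728 * (4*33)^3 mod 37 = 10
j = 10 * 1^(-1) mod 37 = 10

j = 10 (mod 37)


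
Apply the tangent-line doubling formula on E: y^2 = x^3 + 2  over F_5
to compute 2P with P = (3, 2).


Doubling: s = (3 x1^2 + a) / (2 y1)
s = (3*3^2 + 0) / (2*2) mod 5 = 3
x3 = s^2 - 2 x1 mod 5 = 3^2 - 2*3 = 3
y3 = s (x1 - x3) - y1 mod 5 = 3 * (3 - 3) - 2 = 3

2P = (3, 3)


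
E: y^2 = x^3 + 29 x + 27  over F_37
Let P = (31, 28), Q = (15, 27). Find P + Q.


P != Q, so use the chord formula.
s = (y2 - y1) / (x2 - x1) = (36) / (21) mod 37 = 7
x3 = s^2 - x1 - x2 mod 37 = 7^2 - 31 - 15 = 3
y3 = s (x1 - x3) - y1 mod 37 = 7 * (31 - 3) - 28 = 20

P + Q = (3, 20)


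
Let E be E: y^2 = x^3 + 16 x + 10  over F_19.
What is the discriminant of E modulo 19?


4 a^3 + 27 b^2 = 4*16^3 + 27*10^2 = 16384 + 2700 = 19084
Delta = -16 * (19084) = -305344
Delta mod 19 = 5

Delta = 5 (mod 19)


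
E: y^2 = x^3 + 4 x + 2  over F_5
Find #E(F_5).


For each x in F_5, count y with y^2 = x^3 + 4 x + 2 mod 5:
  x = 3: RHS = 1, y in [1, 4]  -> 2 point(s)
Affine points: 2. Add the point at infinity: total = 3.

#E(F_5) = 3


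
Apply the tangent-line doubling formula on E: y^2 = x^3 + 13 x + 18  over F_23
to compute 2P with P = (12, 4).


Doubling: s = (3 x1^2 + a) / (2 y1)
s = (3*12^2 + 13) / (2*4) mod 23 = 1
x3 = s^2 - 2 x1 mod 23 = 1^2 - 2*12 = 0
y3 = s (x1 - x3) - y1 mod 23 = 1 * (12 - 0) - 4 = 8

2P = (0, 8)


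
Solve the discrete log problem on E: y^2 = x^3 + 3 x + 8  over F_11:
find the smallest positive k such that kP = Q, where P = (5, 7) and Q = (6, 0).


Enumerate multiples of P until we hit Q = (6, 0):
  1P = (5, 7)
  2P = (6, 0)
Match found at i = 2.

k = 2


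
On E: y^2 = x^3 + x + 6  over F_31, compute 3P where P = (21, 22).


k = 3 = 11_2 (binary, LSB first: 11)
Double-and-add from P = (21, 22):
  bit 0 = 1: acc = O + (21, 22) = (21, 22)
  bit 1 = 1: acc = (21, 22) + (28, 21) = (1, 15)

3P = (1, 15)


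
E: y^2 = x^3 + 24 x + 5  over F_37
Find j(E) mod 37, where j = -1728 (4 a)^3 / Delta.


Delta = -16(4 a^3 + 27 b^2) mod 37 = 12
-1728 * (4 a)^3 = -1728 * (4*24)^3 mod 37 = 23
j = 23 * 12^(-1) mod 37 = 5

j = 5 (mod 37)


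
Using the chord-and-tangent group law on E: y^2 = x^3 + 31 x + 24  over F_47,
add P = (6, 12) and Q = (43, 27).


P != Q, so use the chord formula.
s = (y2 - y1) / (x2 - x1) = (15) / (37) mod 47 = 22
x3 = s^2 - x1 - x2 mod 47 = 22^2 - 6 - 43 = 12
y3 = s (x1 - x3) - y1 mod 47 = 22 * (6 - 12) - 12 = 44

P + Q = (12, 44)


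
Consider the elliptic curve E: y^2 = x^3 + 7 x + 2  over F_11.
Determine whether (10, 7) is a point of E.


Check whether y^2 = x^3 + 7 x + 2 (mod 11) for (x, y) = (10, 7).
LHS: y^2 = 7^2 mod 11 = 5
RHS: x^3 + 7 x + 2 = 10^3 + 7*10 + 2 mod 11 = 5
LHS = RHS

Yes, on the curve


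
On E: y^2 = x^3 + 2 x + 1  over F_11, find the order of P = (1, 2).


Compute successive multiples of P until we hit O:
  1P = (1, 2)
  2P = (3, 1)
  3P = (10, 8)
  4P = (9, 0)
  5P = (10, 3)
  6P = (3, 10)
  7P = (1, 9)
  8P = O

ord(P) = 8


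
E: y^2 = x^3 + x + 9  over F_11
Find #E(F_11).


For each x in F_11, count y with y^2 = x^3 + 1 x + 9 mod 11:
  x = 0: RHS = 9, y in [3, 8]  -> 2 point(s)
  x = 1: RHS = 0, y in [0]  -> 1 point(s)
  x = 4: RHS = 0, y in [0]  -> 1 point(s)
  x = 6: RHS = 0, y in [0]  -> 1 point(s)
  x = 8: RHS = 1, y in [1, 10]  -> 2 point(s)
Affine points: 7. Add the point at infinity: total = 8.

#E(F_11) = 8


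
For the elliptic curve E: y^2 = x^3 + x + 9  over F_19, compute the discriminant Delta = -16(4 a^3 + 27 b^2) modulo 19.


4 a^3 + 27 b^2 = 4*1^3 + 27*9^2 = 4 + 2187 = 2191
Delta = -16 * (2191) = -35056
Delta mod 19 = 18

Delta = 18 (mod 19)


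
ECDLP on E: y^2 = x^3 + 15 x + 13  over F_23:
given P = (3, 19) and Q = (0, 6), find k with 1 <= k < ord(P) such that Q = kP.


Enumerate multiples of P until we hit Q = (0, 6):
  1P = (3, 19)
  2P = (0, 17)
  3P = (0, 6)
Match found at i = 3.

k = 3


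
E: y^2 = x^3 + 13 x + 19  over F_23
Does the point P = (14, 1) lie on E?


Check whether y^2 = x^3 + 13 x + 19 (mod 23) for (x, y) = (14, 1).
LHS: y^2 = 1^2 mod 23 = 1
RHS: x^3 + 13 x + 19 = 14^3 + 13*14 + 19 mod 23 = 1
LHS = RHS

Yes, on the curve


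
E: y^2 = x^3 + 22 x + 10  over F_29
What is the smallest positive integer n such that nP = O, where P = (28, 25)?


Compute successive multiples of P until we hit O:
  1P = (28, 25)
  2P = (24, 6)
  3P = (5, 19)
  4P = (26, 2)
  5P = (13, 17)
  6P = (12, 28)
  7P = (22, 21)
  8P = (2, 2)
  ... (continuing to 25P)
  25P = O

ord(P) = 25


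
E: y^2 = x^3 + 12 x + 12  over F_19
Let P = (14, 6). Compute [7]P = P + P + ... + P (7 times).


k = 7 = 111_2 (binary, LSB first: 111)
Double-and-add from P = (14, 6):
  bit 0 = 1: acc = O + (14, 6) = (14, 6)
  bit 1 = 1: acc = (14, 6) + (2, 5) = (10, 7)
  bit 2 = 1: acc = (10, 7) + (1, 5) = (5, 11)

7P = (5, 11)


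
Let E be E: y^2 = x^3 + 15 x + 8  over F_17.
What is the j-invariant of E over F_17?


Delta = -16(4 a^3 + 27 b^2) mod 17 = 13
-1728 * (4 a)^3 = -1728 * (4*15)^3 mod 17 = 5
j = 5 * 13^(-1) mod 17 = 3

j = 3 (mod 17)


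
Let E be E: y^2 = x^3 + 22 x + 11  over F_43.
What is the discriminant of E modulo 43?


4 a^3 + 27 b^2 = 4*22^3 + 27*11^2 = 42592 + 3267 = 45859
Delta = -16 * (45859) = -733744
Delta mod 43 = 8

Delta = 8 (mod 43)


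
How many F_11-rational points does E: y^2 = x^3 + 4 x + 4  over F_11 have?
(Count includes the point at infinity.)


For each x in F_11, count y with y^2 = x^3 + 4 x + 4 mod 11:
  x = 0: RHS = 4, y in [2, 9]  -> 2 point(s)
  x = 1: RHS = 9, y in [3, 8]  -> 2 point(s)
  x = 2: RHS = 9, y in [3, 8]  -> 2 point(s)
  x = 7: RHS = 1, y in [1, 10]  -> 2 point(s)
  x = 8: RHS = 9, y in [3, 8]  -> 2 point(s)
Affine points: 10. Add the point at infinity: total = 11.

#E(F_11) = 11


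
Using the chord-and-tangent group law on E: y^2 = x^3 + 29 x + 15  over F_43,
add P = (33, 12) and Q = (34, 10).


P != Q, so use the chord formula.
s = (y2 - y1) / (x2 - x1) = (41) / (1) mod 43 = 41
x3 = s^2 - x1 - x2 mod 43 = 41^2 - 33 - 34 = 23
y3 = s (x1 - x3) - y1 mod 43 = 41 * (33 - 23) - 12 = 11

P + Q = (23, 11)


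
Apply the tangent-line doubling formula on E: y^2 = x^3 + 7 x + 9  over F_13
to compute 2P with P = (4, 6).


Doubling: s = (3 x1^2 + a) / (2 y1)
s = (3*4^2 + 7) / (2*6) mod 13 = 10
x3 = s^2 - 2 x1 mod 13 = 10^2 - 2*4 = 1
y3 = s (x1 - x3) - y1 mod 13 = 10 * (4 - 1) - 6 = 11

2P = (1, 11)


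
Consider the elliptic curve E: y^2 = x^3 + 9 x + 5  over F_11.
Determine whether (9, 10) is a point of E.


Check whether y^2 = x^3 + 9 x + 5 (mod 11) for (x, y) = (9, 10).
LHS: y^2 = 10^2 mod 11 = 1
RHS: x^3 + 9 x + 5 = 9^3 + 9*9 + 5 mod 11 = 1
LHS = RHS

Yes, on the curve


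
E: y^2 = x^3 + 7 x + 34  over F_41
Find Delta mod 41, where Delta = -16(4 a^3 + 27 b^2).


4 a^3 + 27 b^2 = 4*7^3 + 27*34^2 = 1372 + 31212 = 32584
Delta = -16 * (32584) = -521344
Delta mod 41 = 12

Delta = 12 (mod 41)


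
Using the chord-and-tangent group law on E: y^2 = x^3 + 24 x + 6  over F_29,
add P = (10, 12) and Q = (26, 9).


P != Q, so use the chord formula.
s = (y2 - y1) / (x2 - x1) = (26) / (16) mod 29 = 27
x3 = s^2 - x1 - x2 mod 29 = 27^2 - 10 - 26 = 26
y3 = s (x1 - x3) - y1 mod 29 = 27 * (10 - 26) - 12 = 20

P + Q = (26, 20)


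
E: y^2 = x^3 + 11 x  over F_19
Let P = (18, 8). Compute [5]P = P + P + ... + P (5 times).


k = 5 = 101_2 (binary, LSB first: 101)
Double-and-add from P = (18, 8):
  bit 0 = 1: acc = O + (18, 8) = (18, 8)
  bit 1 = 0: acc unchanged = (18, 8)
  bit 2 = 1: acc = (18, 8) + (6, 4) = (12, 13)

5P = (12, 13)


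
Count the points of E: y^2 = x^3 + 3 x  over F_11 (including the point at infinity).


For each x in F_11, count y with y^2 = x^3 + 3 x + 0 mod 11:
  x = 0: RHS = 0, y in [0]  -> 1 point(s)
  x = 1: RHS = 4, y in [2, 9]  -> 2 point(s)
  x = 2: RHS = 3, y in [5, 6]  -> 2 point(s)
  x = 3: RHS = 3, y in [5, 6]  -> 2 point(s)
  x = 6: RHS = 3, y in [5, 6]  -> 2 point(s)
  x = 7: RHS = 1, y in [1, 10]  -> 2 point(s)
Affine points: 11. Add the point at infinity: total = 12.

#E(F_11) = 12


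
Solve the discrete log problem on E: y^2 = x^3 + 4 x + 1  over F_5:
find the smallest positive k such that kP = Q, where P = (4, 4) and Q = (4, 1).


Enumerate multiples of P until we hit Q = (4, 1):
  1P = (4, 4)
  2P = (3, 0)
  3P = (4, 1)
Match found at i = 3.

k = 3


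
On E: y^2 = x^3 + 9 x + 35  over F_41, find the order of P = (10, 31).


Compute successive multiples of P until we hit O:
  1P = (10, 31)
  2P = (30, 32)
  3P = (5, 0)
  4P = (30, 9)
  5P = (10, 10)
  6P = O

ord(P) = 6


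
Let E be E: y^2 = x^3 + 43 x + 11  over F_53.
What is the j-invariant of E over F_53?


Delta = -16(4 a^3 + 27 b^2) mod 53 = 15
-1728 * (4 a)^3 = -1728 * (4*43)^3 mod 53 = 27
j = 27 * 15^(-1) mod 53 = 23

j = 23 (mod 53)


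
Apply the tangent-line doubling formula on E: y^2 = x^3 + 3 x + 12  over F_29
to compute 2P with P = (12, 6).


Doubling: s = (3 x1^2 + a) / (2 y1)
s = (3*12^2 + 3) / (2*6) mod 29 = 0
x3 = s^2 - 2 x1 mod 29 = 0^2 - 2*12 = 5
y3 = s (x1 - x3) - y1 mod 29 = 0 * (12 - 5) - 6 = 23

2P = (5, 23)


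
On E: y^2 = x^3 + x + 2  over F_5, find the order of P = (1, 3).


Compute successive multiples of P until we hit O:
  1P = (1, 3)
  2P = (4, 0)
  3P = (1, 2)
  4P = O

ord(P) = 4


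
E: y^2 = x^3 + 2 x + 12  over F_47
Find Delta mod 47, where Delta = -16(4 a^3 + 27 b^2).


4 a^3 + 27 b^2 = 4*2^3 + 27*12^2 = 32 + 3888 = 3920
Delta = -16 * (3920) = -62720
Delta mod 47 = 25

Delta = 25 (mod 47)


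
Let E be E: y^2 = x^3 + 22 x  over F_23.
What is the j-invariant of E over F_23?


Delta = -16(4 a^3 + 27 b^2) mod 23 = 18
-1728 * (4 a)^3 = -1728 * (4*22)^3 mod 23 = 8
j = 8 * 18^(-1) mod 23 = 3

j = 3 (mod 23)


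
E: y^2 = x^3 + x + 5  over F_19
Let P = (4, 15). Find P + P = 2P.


Doubling: s = (3 x1^2 + a) / (2 y1)
s = (3*4^2 + 1) / (2*15) mod 19 = 1
x3 = s^2 - 2 x1 mod 19 = 1^2 - 2*4 = 12
y3 = s (x1 - x3) - y1 mod 19 = 1 * (4 - 12) - 15 = 15

2P = (12, 15)


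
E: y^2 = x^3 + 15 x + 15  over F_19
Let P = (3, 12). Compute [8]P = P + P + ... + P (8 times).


k = 8 = 1000_2 (binary, LSB first: 0001)
Double-and-add from P = (3, 12):
  bit 0 = 0: acc unchanged = O
  bit 1 = 0: acc unchanged = O
  bit 2 = 0: acc unchanged = O
  bit 3 = 1: acc = O + (3, 7) = (3, 7)

8P = (3, 7)


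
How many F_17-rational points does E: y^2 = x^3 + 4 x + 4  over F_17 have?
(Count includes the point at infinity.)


For each x in F_17, count y with y^2 = x^3 + 4 x + 4 mod 17:
  x = 0: RHS = 4, y in [2, 15]  -> 2 point(s)
  x = 1: RHS = 9, y in [3, 14]  -> 2 point(s)
  x = 3: RHS = 9, y in [3, 14]  -> 2 point(s)
  x = 4: RHS = 16, y in [4, 13]  -> 2 point(s)
  x = 5: RHS = 13, y in [8, 9]  -> 2 point(s)
  x = 7: RHS = 1, y in [1, 16]  -> 2 point(s)
  x = 8: RHS = 4, y in [2, 15]  -> 2 point(s)
  x = 9: RHS = 4, y in [2, 15]  -> 2 point(s)
  x = 11: RHS = 2, y in [6, 11]  -> 2 point(s)
  x = 13: RHS = 9, y in [3, 14]  -> 2 point(s)
  x = 14: RHS = 16, y in [4, 13]  -> 2 point(s)
  x = 16: RHS = 16, y in [4, 13]  -> 2 point(s)
Affine points: 24. Add the point at infinity: total = 25.

#E(F_17) = 25


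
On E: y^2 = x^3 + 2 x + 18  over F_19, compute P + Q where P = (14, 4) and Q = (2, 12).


P != Q, so use the chord formula.
s = (y2 - y1) / (x2 - x1) = (8) / (7) mod 19 = 12
x3 = s^2 - x1 - x2 mod 19 = 12^2 - 14 - 2 = 14
y3 = s (x1 - x3) - y1 mod 19 = 12 * (14 - 14) - 4 = 15

P + Q = (14, 15)


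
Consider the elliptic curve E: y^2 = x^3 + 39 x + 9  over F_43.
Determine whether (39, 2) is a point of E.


Check whether y^2 = x^3 + 39 x + 9 (mod 43) for (x, y) = (39, 2).
LHS: y^2 = 2^2 mod 43 = 4
RHS: x^3 + 39 x + 9 = 39^3 + 39*39 + 9 mod 43 = 4
LHS = RHS

Yes, on the curve


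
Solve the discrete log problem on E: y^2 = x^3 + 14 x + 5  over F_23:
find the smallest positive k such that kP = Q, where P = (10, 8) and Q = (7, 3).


Enumerate multiples of P until we hit Q = (7, 3):
  1P = (10, 8)
  2P = (9, 3)
  3P = (6, 12)
  4P = (8, 13)
  5P = (17, 21)
  6P = (14, 1)
  7P = (15, 18)
  8P = (2, 8)
  9P = (11, 15)
  10P = (5, 4)
  11P = (16, 1)
  12P = (22, 6)
  13P = (7, 3)
Match found at i = 13.

k = 13


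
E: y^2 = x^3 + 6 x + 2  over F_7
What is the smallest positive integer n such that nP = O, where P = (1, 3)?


Compute successive multiples of P until we hit O:
  1P = (1, 3)
  2P = (2, 6)
  3P = (6, 3)
  4P = (0, 4)
  5P = (0, 3)
  6P = (6, 4)
  7P = (2, 1)
  8P = (1, 4)
  ... (continuing to 9P)
  9P = O

ord(P) = 9


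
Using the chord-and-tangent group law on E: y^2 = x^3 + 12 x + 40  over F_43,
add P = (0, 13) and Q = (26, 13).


P != Q, so use the chord formula.
s = (y2 - y1) / (x2 - x1) = (0) / (26) mod 43 = 0
x3 = s^2 - x1 - x2 mod 43 = 0^2 - 0 - 26 = 17
y3 = s (x1 - x3) - y1 mod 43 = 0 * (0 - 17) - 13 = 30

P + Q = (17, 30)


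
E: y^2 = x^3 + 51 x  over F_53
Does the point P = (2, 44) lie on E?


Check whether y^2 = x^3 + 51 x + 0 (mod 53) for (x, y) = (2, 44).
LHS: y^2 = 44^2 mod 53 = 28
RHS: x^3 + 51 x + 0 = 2^3 + 51*2 + 0 mod 53 = 4
LHS != RHS

No, not on the curve


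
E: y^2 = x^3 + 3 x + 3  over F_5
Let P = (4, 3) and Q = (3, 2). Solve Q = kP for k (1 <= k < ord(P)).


Enumerate multiples of P until we hit Q = (3, 2):
  1P = (4, 3)
  2P = (3, 3)
  3P = (3, 2)
Match found at i = 3.

k = 3


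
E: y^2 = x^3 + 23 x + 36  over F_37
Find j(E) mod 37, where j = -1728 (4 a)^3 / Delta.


Delta = -16(4 a^3 + 27 b^2) mod 37 = 26
-1728 * (4 a)^3 = -1728 * (4*23)^3 mod 37 = 31
j = 31 * 26^(-1) mod 37 = 14

j = 14 (mod 37)


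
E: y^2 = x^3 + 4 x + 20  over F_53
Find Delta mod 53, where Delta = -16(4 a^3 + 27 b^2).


4 a^3 + 27 b^2 = 4*4^3 + 27*20^2 = 256 + 10800 = 11056
Delta = -16 * (11056) = -176896
Delta mod 53 = 18

Delta = 18 (mod 53)


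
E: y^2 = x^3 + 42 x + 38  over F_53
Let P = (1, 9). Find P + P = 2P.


Doubling: s = (3 x1^2 + a) / (2 y1)
s = (3*1^2 + 42) / (2*9) mod 53 = 29
x3 = s^2 - 2 x1 mod 53 = 29^2 - 2*1 = 44
y3 = s (x1 - x3) - y1 mod 53 = 29 * (1 - 44) - 9 = 16

2P = (44, 16)


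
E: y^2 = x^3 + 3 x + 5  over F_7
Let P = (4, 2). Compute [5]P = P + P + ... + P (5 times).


k = 5 = 101_2 (binary, LSB first: 101)
Double-and-add from P = (4, 2):
  bit 0 = 1: acc = O + (4, 2) = (4, 2)
  bit 1 = 0: acc unchanged = (4, 2)
  bit 2 = 1: acc = (4, 2) + (6, 6) = (1, 4)

5P = (1, 4)


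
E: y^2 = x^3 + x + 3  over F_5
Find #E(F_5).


For each x in F_5, count y with y^2 = x^3 + 1 x + 3 mod 5:
  x = 1: RHS = 0, y in [0]  -> 1 point(s)
  x = 4: RHS = 1, y in [1, 4]  -> 2 point(s)
Affine points: 3. Add the point at infinity: total = 4.

#E(F_5) = 4


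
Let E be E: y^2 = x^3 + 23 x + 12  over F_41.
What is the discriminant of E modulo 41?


4 a^3 + 27 b^2 = 4*23^3 + 27*12^2 = 48668 + 3888 = 52556
Delta = -16 * (52556) = -840896
Delta mod 41 = 14

Delta = 14 (mod 41)


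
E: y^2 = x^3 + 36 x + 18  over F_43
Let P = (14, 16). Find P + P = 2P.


Doubling: s = (3 x1^2 + a) / (2 y1)
s = (3*14^2 + 36) / (2*16) mod 43 = 41
x3 = s^2 - 2 x1 mod 43 = 41^2 - 2*14 = 19
y3 = s (x1 - x3) - y1 mod 43 = 41 * (14 - 19) - 16 = 37

2P = (19, 37)


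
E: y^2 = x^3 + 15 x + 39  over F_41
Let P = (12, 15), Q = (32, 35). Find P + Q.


P != Q, so use the chord formula.
s = (y2 - y1) / (x2 - x1) = (20) / (20) mod 41 = 1
x3 = s^2 - x1 - x2 mod 41 = 1^2 - 12 - 32 = 39
y3 = s (x1 - x3) - y1 mod 41 = 1 * (12 - 39) - 15 = 40

P + Q = (39, 40)


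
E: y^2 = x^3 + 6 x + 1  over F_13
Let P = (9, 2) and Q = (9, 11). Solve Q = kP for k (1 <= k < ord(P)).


Enumerate multiples of P until we hit Q = (9, 11):
  1P = (9, 2)
  2P = (5, 0)
  3P = (9, 11)
Match found at i = 3.

k = 3


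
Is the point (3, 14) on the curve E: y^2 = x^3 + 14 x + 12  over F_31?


Check whether y^2 = x^3 + 14 x + 12 (mod 31) for (x, y) = (3, 14).
LHS: y^2 = 14^2 mod 31 = 10
RHS: x^3 + 14 x + 12 = 3^3 + 14*3 + 12 mod 31 = 19
LHS != RHS

No, not on the curve


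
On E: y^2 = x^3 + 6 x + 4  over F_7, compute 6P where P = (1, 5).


k = 6 = 110_2 (binary, LSB first: 011)
Double-and-add from P = (1, 5):
  bit 0 = 0: acc unchanged = O
  bit 1 = 1: acc = O + (0, 5) = (0, 5)
  bit 2 = 1: acc = (0, 5) + (4, 1) = (4, 6)

6P = (4, 6)


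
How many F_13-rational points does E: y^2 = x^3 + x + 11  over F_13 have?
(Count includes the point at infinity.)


For each x in F_13, count y with y^2 = x^3 + 1 x + 11 mod 13:
  x = 1: RHS = 0, y in [0]  -> 1 point(s)
  x = 4: RHS = 1, y in [1, 12]  -> 2 point(s)
  x = 6: RHS = 12, y in [5, 8]  -> 2 point(s)
  x = 7: RHS = 10, y in [6, 7]  -> 2 point(s)
  x = 11: RHS = 1, y in [1, 12]  -> 2 point(s)
  x = 12: RHS = 9, y in [3, 10]  -> 2 point(s)
Affine points: 11. Add the point at infinity: total = 12.

#E(F_13) = 12
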